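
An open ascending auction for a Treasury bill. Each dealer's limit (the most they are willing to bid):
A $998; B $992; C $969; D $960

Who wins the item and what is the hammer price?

A wins at $992

Limits ranked: 998 (A) > 992 (B) > 969 (C) > 960 (D)
B is the last rival to drop out, at $992; A remains and wins at that price.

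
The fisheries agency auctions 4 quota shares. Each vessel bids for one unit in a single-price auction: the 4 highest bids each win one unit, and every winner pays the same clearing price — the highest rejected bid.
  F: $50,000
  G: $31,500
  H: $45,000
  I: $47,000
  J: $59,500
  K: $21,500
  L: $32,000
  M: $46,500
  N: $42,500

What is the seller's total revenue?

Total revenue: $180,000

Bids ranked high→low: 59,500 (J), 50,000 (F), 47,000 (I), 46,500 (M), 45,000 (H), 42,500 (N), …
Winners (4 units): J, F, I, M.
First losing bid is H's $45,000, which sets the uniform price.
Total revenue = 4 × $45,000 = $180,000.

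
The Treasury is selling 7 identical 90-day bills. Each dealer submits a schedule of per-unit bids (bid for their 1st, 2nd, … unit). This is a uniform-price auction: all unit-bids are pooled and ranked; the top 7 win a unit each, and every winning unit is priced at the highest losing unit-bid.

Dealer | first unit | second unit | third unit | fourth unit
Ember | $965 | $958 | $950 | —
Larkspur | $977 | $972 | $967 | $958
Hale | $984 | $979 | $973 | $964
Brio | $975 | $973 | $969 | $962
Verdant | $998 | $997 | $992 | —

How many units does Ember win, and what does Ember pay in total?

All unit-bids, highest first — top 7: 998 (Verdant-1), 997 (Verdant-2), 992 (Verdant-3), 984 (Hale-1), 979 (Hale-2), 977 (Larkspur-1), 975 (Brio-1)
The (k+1)-th unit-bid is $973.
Ember wins 0 unit(s) at $973 each.

Ember: 0 units, pays $0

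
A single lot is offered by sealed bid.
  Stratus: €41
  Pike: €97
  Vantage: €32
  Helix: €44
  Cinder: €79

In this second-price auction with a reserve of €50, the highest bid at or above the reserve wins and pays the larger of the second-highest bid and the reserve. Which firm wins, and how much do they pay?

Pike pays €79

Second-price auction with a reserve of €50: the highest bid at or above the reserve wins and pays the larger of the second-highest bid and the reserve.
Bids ranked: 97 (Pike) > 79 (Cinder) > 44 (Helix) > 41 (Stratus) > 32 (Vantage)
Highest eligible bid: Pike at €97.
Second-highest bid €79 exceeds the reserve €50 → payment €79.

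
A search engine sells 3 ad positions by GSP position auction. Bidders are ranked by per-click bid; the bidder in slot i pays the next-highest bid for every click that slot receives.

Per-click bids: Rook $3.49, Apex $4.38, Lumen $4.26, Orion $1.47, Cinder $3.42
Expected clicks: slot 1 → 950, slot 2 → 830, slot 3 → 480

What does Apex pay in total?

Apex pays $4047.00

Ranked by bid: $4.38 (Apex) > $4.26 (Lumen) > $3.49 (Rook) > $3.42 (Cinder) > …
Apex holds slot 1 → pays next bid $4.26 × 950 clicks = $4047.00.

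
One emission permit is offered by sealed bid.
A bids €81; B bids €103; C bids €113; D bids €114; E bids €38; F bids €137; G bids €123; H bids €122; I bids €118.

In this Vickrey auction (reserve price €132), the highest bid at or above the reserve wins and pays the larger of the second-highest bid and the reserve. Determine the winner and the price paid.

Bids in order: 137 (F) > 123 (G) > 122 (H) > 118 (I) > 114 (D) > 113 (C) > …
Highest eligible bid: F at €137.
max(second-highest €123, reserve €132) = €132.

F pays €132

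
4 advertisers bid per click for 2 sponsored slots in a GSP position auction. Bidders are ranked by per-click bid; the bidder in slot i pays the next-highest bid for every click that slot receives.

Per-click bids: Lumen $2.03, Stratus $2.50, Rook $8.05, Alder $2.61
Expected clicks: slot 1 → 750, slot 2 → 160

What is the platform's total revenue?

Ranked by bid: $8.05 (Rook) > $2.61 (Alder) > $2.50 (Stratus) > …
Slot 1: Rook pays $2.61 × 750 = $1957.50
Slot 2: Alder pays $2.50 × 160 = $400.00
Total = $2357.50

Total revenue: $2357.50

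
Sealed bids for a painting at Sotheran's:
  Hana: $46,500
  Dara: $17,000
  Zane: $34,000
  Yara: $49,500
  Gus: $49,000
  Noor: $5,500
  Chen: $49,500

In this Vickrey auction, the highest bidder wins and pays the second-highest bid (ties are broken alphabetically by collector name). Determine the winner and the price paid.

Sorting bids: 49,500 (Chen) > 49,500 (Yara) > 49,000 (Gus) > 46,500 (Hana) > 34,000 (Zane) > 17,000 (Dara) > …
Chen and Yara tie at $49,500; tie-break gives it to Chen.
Chen is highest; pays the second-highest bid, $49,500.

Chen pays $49,500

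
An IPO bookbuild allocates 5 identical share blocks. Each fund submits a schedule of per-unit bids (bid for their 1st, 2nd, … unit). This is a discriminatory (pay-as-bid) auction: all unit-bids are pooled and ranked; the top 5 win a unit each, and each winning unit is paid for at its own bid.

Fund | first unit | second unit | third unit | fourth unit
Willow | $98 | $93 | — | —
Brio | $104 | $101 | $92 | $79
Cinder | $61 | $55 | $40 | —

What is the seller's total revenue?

All unit-bids, highest first — top 5: 104 (Brio-1), 101 (Brio-2), 98 (Willow-1), 93 (Willow-2), 92 (Brio-3)
Next rejected bid: $79 (not a price — pay-as-bid).
Each winning unit pays its own bid.
Revenue = 104 + 101 + 98 + 93 + 92 = $488.

Total revenue: $488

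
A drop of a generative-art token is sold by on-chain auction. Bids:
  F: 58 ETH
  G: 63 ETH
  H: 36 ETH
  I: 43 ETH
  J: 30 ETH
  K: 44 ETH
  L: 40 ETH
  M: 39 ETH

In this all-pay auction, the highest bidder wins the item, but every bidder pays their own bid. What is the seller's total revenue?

Total revenue: 353 ETH

All-pay auction: the highest bidder wins the item, but every bidder pays their own bid.
Sorting bids: 63 (G) > 58 (F) > 44 (K) > 43 (I) > 40 (L) > 39 (M) > …
G wins with the top bid; all bids are sunk regardless.
Every bidder forfeits their bid regardless of winning.
Revenue = 58 + 63 + 36 + 43 + 30 + 44 + 40 + 39 = 353 ETH.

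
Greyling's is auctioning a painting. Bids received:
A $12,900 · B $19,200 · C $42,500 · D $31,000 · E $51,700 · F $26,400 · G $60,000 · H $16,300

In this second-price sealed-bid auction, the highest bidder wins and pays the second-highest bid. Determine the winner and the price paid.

G pays $51,700

Sorting bids: 60,000 (G) > 51,700 (E) > 42,500 (C) > 31,000 (D) > 26,400 (F) > 19,200 (B) > …
Second-price: G pays E's bid of $51,700.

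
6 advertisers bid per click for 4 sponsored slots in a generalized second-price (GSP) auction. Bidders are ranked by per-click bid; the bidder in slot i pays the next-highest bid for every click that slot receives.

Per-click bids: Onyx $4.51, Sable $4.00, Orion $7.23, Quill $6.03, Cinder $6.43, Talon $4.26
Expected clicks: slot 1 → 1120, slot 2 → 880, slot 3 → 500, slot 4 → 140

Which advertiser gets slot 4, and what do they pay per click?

Per-click bids in order: $7.23 (Orion) > $6.43 (Cinder) > $6.03 (Quill) > $4.51 (Onyx) > $4.26 (Talon) > …
Slot 4 goes to the fourth-ranked bidder, Onyx, who pays the next bid down: $4.26/click.

Onyx; $4.26 per click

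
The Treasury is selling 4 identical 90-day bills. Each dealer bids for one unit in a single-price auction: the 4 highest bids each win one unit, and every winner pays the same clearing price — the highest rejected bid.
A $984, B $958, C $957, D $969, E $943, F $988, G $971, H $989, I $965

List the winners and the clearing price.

Sorting: 989 (H), 988 (F), 984 (A), 971 (G), 969 (D), 965 (I), …
The 4 highest are H, F, A, G.
Clearing price = highest rejected bid = $969.

H, F, A, G; each pays $969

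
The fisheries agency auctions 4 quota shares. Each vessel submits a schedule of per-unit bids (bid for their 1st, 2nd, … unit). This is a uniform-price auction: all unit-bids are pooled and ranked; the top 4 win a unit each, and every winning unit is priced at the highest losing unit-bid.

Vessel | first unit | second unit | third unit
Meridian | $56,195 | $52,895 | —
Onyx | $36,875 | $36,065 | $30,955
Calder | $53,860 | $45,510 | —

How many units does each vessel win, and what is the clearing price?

Calder 2, Meridian 2; clearing price $36,875

All unit-bids, highest first — top 4: 56,195 (Meridian-1), 53,860 (Calder-1), 52,895 (Meridian-2), 45,510 (Calder-2)
The (k+1)-th unit-bid is $36,875.
Allocation: Calder 2, Meridian 2.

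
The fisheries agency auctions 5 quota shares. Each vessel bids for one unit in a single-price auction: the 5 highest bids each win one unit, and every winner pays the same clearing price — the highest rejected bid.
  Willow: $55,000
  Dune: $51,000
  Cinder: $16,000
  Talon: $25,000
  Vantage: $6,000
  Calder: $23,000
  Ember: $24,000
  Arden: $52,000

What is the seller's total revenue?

Total revenue: $115,000

Ordering the bids: 55,000 (Willow), 52,000 (Arden), 51,000 (Dune), 25,000 (Talon), 24,000 (Ember), 23,000 (Calder), 16,000 (Cinder), …
Top 5: Willow, Arden, Dune, Talon, Ember.
First losing bid is Calder's $23,000, which sets the uniform price.
Total revenue = 5 × $23,000 = $115,000.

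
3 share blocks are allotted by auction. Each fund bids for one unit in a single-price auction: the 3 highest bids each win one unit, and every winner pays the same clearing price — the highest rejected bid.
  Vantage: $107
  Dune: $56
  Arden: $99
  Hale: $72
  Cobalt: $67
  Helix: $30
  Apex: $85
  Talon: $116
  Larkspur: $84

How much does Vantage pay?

Bids ranked high→low: 116 (Talon), 107 (Vantage), 99 (Arden), 85 (Apex), 84 (Larkspur), …
Winners (3 units): Talon, Vantage, Arden.
First losing bid is Apex's $85, which sets the uniform price.
Vantage wins → pays $85.

Vantage pays $85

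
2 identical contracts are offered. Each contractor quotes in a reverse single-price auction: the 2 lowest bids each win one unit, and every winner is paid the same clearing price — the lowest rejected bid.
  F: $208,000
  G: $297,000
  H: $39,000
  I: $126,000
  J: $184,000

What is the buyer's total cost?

Bids ranked low→high: 39,000 (H), 126,000 (I), 184,000 (J), 208,000 (F), …
The 2 lowest are H, I.
First losing bid is J's $184,000, which sets the uniform price.
Total cost = 2 × $184,000 = $368,000.

Total cost: $368,000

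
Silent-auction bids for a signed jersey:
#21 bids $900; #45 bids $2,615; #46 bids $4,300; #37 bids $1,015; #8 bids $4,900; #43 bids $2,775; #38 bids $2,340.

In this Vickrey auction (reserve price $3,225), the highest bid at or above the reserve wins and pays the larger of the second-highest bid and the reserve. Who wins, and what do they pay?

#8 pays $4,300

Bids ranked: 4,900 (#8) > 4,300 (#46) > 2,775 (#43) > 2,615 (#45) > 2,340 (#38) > 1,015 (#37) > …
#8 has the top bid at or above the reserve ($4,900).
Second-highest bid $4,300 exceeds the reserve $3,225 → payment $4,300.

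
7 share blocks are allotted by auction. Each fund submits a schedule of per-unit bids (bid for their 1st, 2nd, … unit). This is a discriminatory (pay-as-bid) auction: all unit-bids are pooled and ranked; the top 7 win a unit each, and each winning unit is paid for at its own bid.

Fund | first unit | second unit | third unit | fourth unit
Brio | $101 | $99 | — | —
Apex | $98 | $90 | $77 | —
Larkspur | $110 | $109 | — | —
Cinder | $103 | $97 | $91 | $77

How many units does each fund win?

Pooled unit-bids ranked (top 7): 110 (Larkspur-1), 109 (Larkspur-2), 103 (Cinder-1), 101 (Brio-1), 99 (Brio-2), 98 (Apex-1), 97 (Cinder-2)
Next rejected bid: $91 (not a price — pay-as-bid).
Allocation: Apex 1, Brio 2, Cinder 2, Larkspur 2.

Apex 1, Brio 2, Cinder 2, Larkspur 2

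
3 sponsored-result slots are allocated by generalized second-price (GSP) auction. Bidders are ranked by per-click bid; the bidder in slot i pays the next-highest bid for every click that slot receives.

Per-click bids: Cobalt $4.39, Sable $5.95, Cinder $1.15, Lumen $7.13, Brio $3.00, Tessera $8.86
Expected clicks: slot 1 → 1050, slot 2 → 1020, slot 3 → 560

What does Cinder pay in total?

Cinder pays $0.00

Per-click bids in order: $8.86 (Tessera) > $7.13 (Lumen) > $5.95 (Sable) > $4.39 (Cobalt) > …
Cinder ranks below slot 3 → no slot, pays nothing.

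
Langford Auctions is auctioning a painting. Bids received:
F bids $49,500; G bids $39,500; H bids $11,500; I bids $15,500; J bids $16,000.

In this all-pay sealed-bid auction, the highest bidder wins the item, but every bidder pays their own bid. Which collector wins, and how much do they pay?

F pays $49,500

Bids ranked: 49,500 (F) > 39,500 (G) > 16,000 (J) > 15,500 (I) > 11,500 (H)
F is highest and takes the item; every bidder forfeits their bid.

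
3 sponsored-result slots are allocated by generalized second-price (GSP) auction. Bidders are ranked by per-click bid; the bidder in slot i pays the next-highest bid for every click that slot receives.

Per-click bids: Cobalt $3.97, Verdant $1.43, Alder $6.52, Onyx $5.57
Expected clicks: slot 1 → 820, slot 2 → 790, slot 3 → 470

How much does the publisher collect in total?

Total revenue: $8375.80

Per-click bids in order: $6.52 (Alder) > $5.57 (Onyx) > $3.97 (Cobalt) > $1.43 (Verdant)
Slot 1: Alder pays $5.57 × 820 = $4567.40
Slot 2: Onyx pays $3.97 × 790 = $3136.30
Slot 3: Cobalt pays $1.43 × 470 = $672.10
Total = $8375.80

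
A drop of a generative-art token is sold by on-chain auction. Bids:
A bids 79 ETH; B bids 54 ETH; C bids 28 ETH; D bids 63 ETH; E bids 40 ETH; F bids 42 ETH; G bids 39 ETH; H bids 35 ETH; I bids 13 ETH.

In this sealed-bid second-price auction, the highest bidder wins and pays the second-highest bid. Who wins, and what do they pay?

Rule: the highest bidder wins and pays the second-highest bid.
Sorting bids: 79 (A) > 63 (D) > 54 (B) > 42 (F) > 40 (E) > 39 (G) > …
A wins with the highest bid; price is set by the runner-up at 63 ETH.

A pays 63 ETH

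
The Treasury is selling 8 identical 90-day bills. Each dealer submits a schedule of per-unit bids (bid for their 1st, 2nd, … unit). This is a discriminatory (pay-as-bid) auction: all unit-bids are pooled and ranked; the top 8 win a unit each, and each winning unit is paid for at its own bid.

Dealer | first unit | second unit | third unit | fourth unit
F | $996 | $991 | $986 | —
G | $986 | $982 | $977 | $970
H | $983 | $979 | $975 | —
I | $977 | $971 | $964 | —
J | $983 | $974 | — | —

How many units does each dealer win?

All unit-bids, highest first — top 8: 996 (F-1), 991 (F-2), 986 (F-3), 986 (G-1), 983 (H-1), 983 (J-1), 982 (G-2), 979 (H-2)
Next rejected bid: $977 (not a price — pay-as-bid).
Allocation: F 3, G 2, H 2, J 1.

F 3, G 2, H 2, J 1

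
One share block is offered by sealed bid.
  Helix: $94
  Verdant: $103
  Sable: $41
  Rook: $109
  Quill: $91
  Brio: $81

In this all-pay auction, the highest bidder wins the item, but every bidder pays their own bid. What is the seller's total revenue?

Sorting bids: 109 (Rook) > 103 (Verdant) > 94 (Helix) > 91 (Quill) > 81 (Brio) > 41 (Sable)
Every bidder forfeits their bid regardless of winning.
Revenue = 94 + 103 + 41 + 109 + 91 + 81 = $519.

Total revenue: $519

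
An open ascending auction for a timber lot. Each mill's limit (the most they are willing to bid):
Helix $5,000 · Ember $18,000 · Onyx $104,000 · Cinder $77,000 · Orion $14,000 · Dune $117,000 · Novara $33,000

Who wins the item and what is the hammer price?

Dune wins at $104,000

Limits in order: 117,000 (Dune) > 104,000 (Onyx) > 77,000 (Cinder) > 33,000 (Novara) > 18,000 (Ember) > 14,000 (Orion) > …
Once the price passes $104,000, only Dune is left; the hammer falls at Onyx's limit of $104,000.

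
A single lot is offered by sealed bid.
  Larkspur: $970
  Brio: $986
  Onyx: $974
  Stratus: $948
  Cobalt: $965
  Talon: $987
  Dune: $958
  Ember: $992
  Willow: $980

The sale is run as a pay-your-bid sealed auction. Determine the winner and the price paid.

Sorting bids: 992 (Ember) > 987 (Talon) > 986 (Brio) > 980 (Willow) > 974 (Onyx) > 970 (Larkspur) > …
Ember has the highest bid and pays exactly that: $992.

Ember pays $992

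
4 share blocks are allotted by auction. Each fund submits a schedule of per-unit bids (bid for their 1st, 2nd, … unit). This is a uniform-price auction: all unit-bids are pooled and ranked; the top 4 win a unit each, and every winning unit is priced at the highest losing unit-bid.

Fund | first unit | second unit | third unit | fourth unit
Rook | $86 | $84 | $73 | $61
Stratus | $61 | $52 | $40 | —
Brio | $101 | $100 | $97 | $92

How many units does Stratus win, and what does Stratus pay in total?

Stratus: 0 units, pays $0

All unit-bids, highest first — top 4: 101 (Brio-1), 100 (Brio-2), 97 (Brio-3), 92 (Brio-4)
First bid not allocated: $86.
Stratus wins 0 unit(s) at $86 each.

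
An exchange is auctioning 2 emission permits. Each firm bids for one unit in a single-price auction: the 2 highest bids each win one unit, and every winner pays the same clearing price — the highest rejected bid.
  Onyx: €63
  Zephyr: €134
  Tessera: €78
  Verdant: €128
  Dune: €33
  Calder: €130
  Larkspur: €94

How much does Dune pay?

Dune pays €0

Sorting: 134 (Zephyr), 130 (Calder), 128 (Verdant), 94 (Larkspur), …
Winners (2 units): Zephyr, Calder.
First losing bid is Verdant's €128, which sets the uniform price.
Dune does not win → pays €0.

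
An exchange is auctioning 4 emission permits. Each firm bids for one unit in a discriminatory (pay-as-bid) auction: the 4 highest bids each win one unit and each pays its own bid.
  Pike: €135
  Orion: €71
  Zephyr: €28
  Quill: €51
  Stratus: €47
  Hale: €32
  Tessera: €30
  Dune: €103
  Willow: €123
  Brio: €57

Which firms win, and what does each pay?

Pike €135, Willow €123, Dune €103, Orion €71

Bids ranked high→low: 135 (Pike), 123 (Willow), 103 (Dune), 71 (Orion), 57 (Brio), 51 (Quill), …
Winners (4 units): Pike, Willow, Dune, Orion.
Each winner pays its own bid: Pike €135, Willow €123, Dune €103, Orion €71.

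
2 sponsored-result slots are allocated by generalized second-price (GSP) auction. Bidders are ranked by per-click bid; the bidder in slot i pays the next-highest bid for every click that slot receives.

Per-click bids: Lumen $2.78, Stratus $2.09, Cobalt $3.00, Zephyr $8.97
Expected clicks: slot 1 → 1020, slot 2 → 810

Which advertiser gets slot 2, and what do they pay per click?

Ranked by bid: $8.97 (Zephyr) > $3.00 (Cobalt) > $2.78 (Lumen) > …
Slot 2 goes to the second-ranked bidder, Cobalt, who pays the next bid down: $2.78/click.

Cobalt; $2.78 per click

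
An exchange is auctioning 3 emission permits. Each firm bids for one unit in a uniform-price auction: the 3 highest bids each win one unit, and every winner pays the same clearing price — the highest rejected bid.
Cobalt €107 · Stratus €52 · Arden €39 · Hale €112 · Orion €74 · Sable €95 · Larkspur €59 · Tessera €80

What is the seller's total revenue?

Total revenue: €240

Bids ranked high→low: 112 (Hale), 107 (Cobalt), 95 (Sable), 80 (Tessera), 74 (Orion), …
Top 3: Hale, Cobalt, Sable.
First losing bid is Tessera's €80, which sets the uniform price.
Total revenue = 3 × €80 = €240.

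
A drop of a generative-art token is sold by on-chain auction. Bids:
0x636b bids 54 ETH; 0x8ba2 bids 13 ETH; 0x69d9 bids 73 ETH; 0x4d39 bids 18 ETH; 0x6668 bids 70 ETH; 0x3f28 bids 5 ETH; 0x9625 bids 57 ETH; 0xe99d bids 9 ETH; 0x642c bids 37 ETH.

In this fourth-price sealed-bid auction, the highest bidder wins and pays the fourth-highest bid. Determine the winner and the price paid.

0x69d9 pays 54 ETH

Rule: the highest bidder wins and pays the fourth-highest bid.
Bids in order: 73 (0x69d9) > 70 (0x6668) > 57 (0x9625) > 54 (0x636b) > 37 (0x642c) > 18 (0x4d39) > …
0x69d9 is highest; pays the fourth-highest bid, 54 ETH.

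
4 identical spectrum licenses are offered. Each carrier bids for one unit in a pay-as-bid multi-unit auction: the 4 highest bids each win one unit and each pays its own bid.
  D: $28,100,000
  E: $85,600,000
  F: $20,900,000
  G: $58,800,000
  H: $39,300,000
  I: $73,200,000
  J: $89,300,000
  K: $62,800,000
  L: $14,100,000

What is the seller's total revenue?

Bids ranked high→low: 89,300,000 (J), 85,600,000 (E), 73,200,000 (I), 62,800,000 (K), 58,800,000 (G), 39,300,000 (H), …
Top 4: J, E, I, K.
Total revenue = 89,300,000 + 85,600,000 + 73,200,000 + 62,800,000 = $310,900,000.

Total revenue: $310,900,000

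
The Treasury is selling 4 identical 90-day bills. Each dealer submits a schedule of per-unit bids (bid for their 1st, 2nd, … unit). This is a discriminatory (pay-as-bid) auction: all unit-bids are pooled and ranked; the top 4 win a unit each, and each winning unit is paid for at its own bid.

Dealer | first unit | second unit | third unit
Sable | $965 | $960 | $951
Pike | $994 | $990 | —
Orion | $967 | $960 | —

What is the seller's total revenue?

Pooled unit-bids ranked (top 4): 994 (Pike-1), 990 (Pike-2), 967 (Orion-1), 965 (Sable-1)
Next rejected bid: $960 (not a price — pay-as-bid).
Each winning unit pays its own bid.
Revenue = 994 + 990 + 967 + 965 = $3,916.

Total revenue: $3,916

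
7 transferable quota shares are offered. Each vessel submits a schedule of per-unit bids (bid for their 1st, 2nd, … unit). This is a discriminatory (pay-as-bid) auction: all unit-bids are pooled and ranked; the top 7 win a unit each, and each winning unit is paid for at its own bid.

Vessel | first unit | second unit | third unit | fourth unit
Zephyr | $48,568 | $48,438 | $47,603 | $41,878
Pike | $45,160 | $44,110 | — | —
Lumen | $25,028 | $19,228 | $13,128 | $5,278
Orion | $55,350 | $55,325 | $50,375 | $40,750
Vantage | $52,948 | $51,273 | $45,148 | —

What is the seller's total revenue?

Total revenue: $362,277

All unit-bids, highest first — top 7: 55,350 (Orion-1), 55,325 (Orion-2), 52,948 (Vantage-1), 51,273 (Vantage-2), 50,375 (Orion-3), 48,568 (Zephyr-1), 48,438 (Zephyr-2)
Next rejected bid: $47,603 (not a price — pay-as-bid).
Each winning unit pays its own bid.
Revenue = 55,350 + 55,325 + 52,948 + 51,273 + 50,375 + 48,568 + 48,438 = $362,277.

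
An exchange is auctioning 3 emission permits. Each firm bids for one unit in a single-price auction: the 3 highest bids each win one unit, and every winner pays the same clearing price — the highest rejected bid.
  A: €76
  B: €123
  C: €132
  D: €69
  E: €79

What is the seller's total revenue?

Sorting: 132 (C), 123 (B), 79 (E), 76 (A), 69 (D)
The 3 highest are C, B, E.
Clearing price = highest rejected bid = €76.
Total revenue = 3 × €76 = €228.

Total revenue: €228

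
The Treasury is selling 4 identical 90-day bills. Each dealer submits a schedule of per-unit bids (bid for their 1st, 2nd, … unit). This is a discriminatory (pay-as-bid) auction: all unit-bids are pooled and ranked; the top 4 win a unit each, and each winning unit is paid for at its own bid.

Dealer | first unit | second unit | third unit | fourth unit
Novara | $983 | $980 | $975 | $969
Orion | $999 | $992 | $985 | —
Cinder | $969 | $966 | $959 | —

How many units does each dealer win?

Novara 1, Orion 3

Merging the schedules and taking the best 4: 999 (Orion-1), 992 (Orion-2), 985 (Orion-3), 983 (Novara-1)
Next rejected bid: $980 (not a price — pay-as-bid).
Allocation: Novara 1, Orion 3.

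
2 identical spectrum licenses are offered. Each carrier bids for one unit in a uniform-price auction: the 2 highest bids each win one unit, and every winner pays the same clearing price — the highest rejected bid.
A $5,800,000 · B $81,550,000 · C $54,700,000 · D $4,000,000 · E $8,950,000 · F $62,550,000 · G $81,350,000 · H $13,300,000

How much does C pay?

C pays $0

Ordering the bids: 81,550,000 (B), 81,350,000 (G), 62,550,000 (F), 54,700,000 (C), …
The 2 highest are B, G.
Clearing price = highest rejected bid = $62,550,000.
C does not win → pays $0.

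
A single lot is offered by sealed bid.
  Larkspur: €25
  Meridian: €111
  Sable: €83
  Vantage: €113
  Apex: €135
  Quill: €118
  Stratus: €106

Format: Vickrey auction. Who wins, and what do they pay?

Rule: the highest bidder wins and pays the second-highest bid.
Bids in order: 135 (Apex) > 118 (Quill) > 113 (Vantage) > 111 (Meridian) > 106 (Stratus) > 83 (Sable) > …
Second-price: Apex pays Quill's bid of €118.

Apex pays €118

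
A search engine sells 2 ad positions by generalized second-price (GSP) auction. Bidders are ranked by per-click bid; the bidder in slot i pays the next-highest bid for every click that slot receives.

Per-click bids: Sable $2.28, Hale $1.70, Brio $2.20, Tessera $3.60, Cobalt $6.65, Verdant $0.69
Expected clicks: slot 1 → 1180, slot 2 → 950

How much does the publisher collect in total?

Total revenue: $6414.00

Per-click bids in order: $6.65 (Cobalt) > $3.60 (Tessera) > $2.28 (Sable) > …
Slot 1: Cobalt pays $3.60 × 1180 = $4248.00
Slot 2: Tessera pays $2.28 × 950 = $2166.00
Total = $6414.00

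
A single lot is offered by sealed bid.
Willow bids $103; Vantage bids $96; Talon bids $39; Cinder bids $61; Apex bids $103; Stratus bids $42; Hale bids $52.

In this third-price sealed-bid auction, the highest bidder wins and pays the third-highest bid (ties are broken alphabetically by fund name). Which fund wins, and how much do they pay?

Apex pays $96

Third-price sealed-bid auction: the highest bidder wins and pays the third-highest bid.
Bids in order: 103 (Apex) > 103 (Willow) > 96 (Vantage) > 61 (Cinder) > 52 (Hale) > 42 (Stratus) > …
Tie at $103 → Apex wins by tie-break.
Apex is highest; pays the third-highest bid, $96.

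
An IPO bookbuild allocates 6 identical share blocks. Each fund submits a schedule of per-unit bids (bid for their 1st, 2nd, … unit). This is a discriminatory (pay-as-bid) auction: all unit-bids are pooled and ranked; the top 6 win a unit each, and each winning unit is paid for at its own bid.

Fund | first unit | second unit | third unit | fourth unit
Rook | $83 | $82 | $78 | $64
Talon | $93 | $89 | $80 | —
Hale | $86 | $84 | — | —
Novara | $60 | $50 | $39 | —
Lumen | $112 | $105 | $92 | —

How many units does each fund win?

Hale 1, Lumen 3, Talon 2

Merging the schedules and taking the best 6: 112 (Lumen-1), 105 (Lumen-2), 93 (Talon-1), 92 (Lumen-3), 89 (Talon-2), 86 (Hale-1)
Next rejected bid: $84 (not a price — pay-as-bid).
Allocation: Hale 1, Lumen 3, Talon 2.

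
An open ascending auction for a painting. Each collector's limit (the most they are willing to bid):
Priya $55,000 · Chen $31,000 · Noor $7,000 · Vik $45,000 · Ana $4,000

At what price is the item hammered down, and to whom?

Priya wins at $45,000

Open ascending-bid auction: the price rises until one bidder remains; the winner pays the price at which the last rival dropped out.
Limits ranked: 55,000 (Priya) > 45,000 (Vik) > 31,000 (Chen) > 7,000 (Noor) > 4,000 (Ana)
Once the price passes $45,000, only Priya is left; the hammer falls at Vik's limit of $45,000.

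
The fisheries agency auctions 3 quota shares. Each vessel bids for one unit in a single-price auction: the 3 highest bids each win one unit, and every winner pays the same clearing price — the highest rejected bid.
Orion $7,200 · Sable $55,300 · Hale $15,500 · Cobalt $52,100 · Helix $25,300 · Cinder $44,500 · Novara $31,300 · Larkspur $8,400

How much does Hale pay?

Hale pays $0

Bids ranked high→low: 55,300 (Sable), 52,100 (Cobalt), 44,500 (Cinder), 31,300 (Novara), 25,300 (Helix), …
Winners (3 units): Sable, Cobalt, Cinder.
Highest unsuccessful bid: $31,300 → clearing price.
Hale does not win → pays $0.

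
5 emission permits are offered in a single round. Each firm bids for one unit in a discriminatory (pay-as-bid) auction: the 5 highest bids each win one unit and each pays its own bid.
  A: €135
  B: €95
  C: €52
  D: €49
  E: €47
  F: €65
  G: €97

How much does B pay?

Bids ranked high→low: 135 (A), 97 (G), 95 (B), 65 (F), 52 (C), 49 (D), 47 (E)
The 5 highest are A, G, B, F, C.
B wins → own bid €95.

B pays €95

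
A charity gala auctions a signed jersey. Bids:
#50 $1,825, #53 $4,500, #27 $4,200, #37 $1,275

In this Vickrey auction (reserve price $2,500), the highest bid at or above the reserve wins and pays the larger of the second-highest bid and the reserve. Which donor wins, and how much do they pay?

Rule: the highest bid at or above the reserve wins and pays the larger of the second-highest bid and the reserve.
Sorting bids: 4,500 (#53) > 4,200 (#27) > 1,825 (#50) > 1,275 (#37)
Highest eligible bid: #53 at $4,500.
Second-highest bid $4,200 exceeds the reserve $2,500 → payment $4,200.

#53 pays $4,200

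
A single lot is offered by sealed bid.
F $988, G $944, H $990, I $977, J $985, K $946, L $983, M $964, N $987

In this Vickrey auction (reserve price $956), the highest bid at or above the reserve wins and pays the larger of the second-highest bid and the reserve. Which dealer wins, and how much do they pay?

Bids ranked: 990 (H) > 988 (F) > 987 (N) > 985 (J) > 983 (L) > 977 (I) > …
H has the top bid at or above the reserve ($990).
max(second-highest $988, reserve $956) = $988; the reserve does not bind.

H pays $988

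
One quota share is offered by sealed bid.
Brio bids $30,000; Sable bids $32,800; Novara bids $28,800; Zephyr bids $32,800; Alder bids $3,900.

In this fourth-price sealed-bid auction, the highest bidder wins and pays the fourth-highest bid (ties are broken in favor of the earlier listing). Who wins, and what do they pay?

Sorting bids: 32,800 (Sable) > 32,800 (Zephyr) > 30,000 (Brio) > 28,800 (Novara) > 3,900 (Alder)
Tie at $32,800 → Sable wins by tie-break.
Sable is highest; pays the fourth-highest bid, $28,800.

Sable pays $28,800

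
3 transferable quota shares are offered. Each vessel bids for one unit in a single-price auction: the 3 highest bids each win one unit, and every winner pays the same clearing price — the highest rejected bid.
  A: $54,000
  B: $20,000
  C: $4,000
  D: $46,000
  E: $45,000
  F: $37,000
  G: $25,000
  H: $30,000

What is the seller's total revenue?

Total revenue: $111,000

Bids ranked high→low: 54,000 (A), 46,000 (D), 45,000 (E), 37,000 (F), 30,000 (H), …
Winners (3 units): A, D, E.
Clearing price = highest rejected bid = $37,000.
Total revenue = 3 × $37,000 = $111,000.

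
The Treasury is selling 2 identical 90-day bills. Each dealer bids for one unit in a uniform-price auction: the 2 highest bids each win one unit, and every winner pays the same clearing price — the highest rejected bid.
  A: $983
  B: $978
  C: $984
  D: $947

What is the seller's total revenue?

Sorting: 984 (C), 983 (A), 978 (B), 947 (D)
The 2 highest are C, A.
First losing bid is B's $978, which sets the uniform price.
Total revenue = 2 × $978 = $1,956.

Total revenue: $1,956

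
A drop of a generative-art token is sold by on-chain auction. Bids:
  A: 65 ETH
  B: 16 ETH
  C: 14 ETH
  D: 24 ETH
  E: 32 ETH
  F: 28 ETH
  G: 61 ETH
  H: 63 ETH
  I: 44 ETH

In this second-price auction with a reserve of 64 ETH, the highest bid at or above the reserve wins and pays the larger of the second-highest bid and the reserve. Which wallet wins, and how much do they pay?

A pays 64 ETH

Sorting bids: 65 (A) > 63 (H) > 61 (G) > 44 (I) > 32 (E) > 28 (F) > …
A has the top bid at or above the reserve (65 ETH).
max(second-highest 63 ETH, reserve 64 ETH) = 64 ETH.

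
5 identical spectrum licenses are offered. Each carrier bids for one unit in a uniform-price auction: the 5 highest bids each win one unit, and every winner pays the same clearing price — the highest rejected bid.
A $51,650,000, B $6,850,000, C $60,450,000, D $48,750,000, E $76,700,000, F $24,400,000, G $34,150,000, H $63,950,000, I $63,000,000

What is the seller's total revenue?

Sorting: 76,700,000 (E), 63,950,000 (H), 63,000,000 (I), 60,450,000 (C), 51,650,000 (A), 48,750,000 (D), 34,150,000 (G), …
Winners (5 units): E, H, I, C, A.
First losing bid is D's $48,750,000, which sets the uniform price.
Total revenue = 5 × $48,750,000 = $243,750,000.

Total revenue: $243,750,000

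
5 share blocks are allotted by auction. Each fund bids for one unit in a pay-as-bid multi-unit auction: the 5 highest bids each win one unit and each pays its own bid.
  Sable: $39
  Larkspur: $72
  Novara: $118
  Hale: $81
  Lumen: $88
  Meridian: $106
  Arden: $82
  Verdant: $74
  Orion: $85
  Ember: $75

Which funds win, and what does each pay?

Novara $118, Meridian $106, Lumen $88, Orion $85, Arden $82

Ordering the bids: 118 (Novara), 106 (Meridian), 88 (Lumen), 85 (Orion), 82 (Arden), 81 (Hale), 75 (Ember), …
Top 5: Novara, Meridian, Lumen, Orion, Arden.
Each winner pays its own bid: Novara $118, Meridian $106, Lumen $88, Orion $85, Arden $82.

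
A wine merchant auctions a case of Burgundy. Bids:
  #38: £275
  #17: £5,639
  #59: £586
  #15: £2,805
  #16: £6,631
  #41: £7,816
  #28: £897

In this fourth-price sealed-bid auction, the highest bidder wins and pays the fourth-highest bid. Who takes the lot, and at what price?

#41 pays £2,805

Rule: the highest bidder wins and pays the fourth-highest bid.
Sorting bids: 7,816 (#41) > 6,631 (#16) > 5,639 (#17) > 2,805 (#15) > 897 (#28) > 586 (#59) > …
#41 wins; payment is bid #4 in the ranking = £2,805.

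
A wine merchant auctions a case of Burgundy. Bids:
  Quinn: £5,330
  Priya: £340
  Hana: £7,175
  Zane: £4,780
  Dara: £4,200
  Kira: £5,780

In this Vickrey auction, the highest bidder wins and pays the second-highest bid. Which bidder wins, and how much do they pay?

Hana pays £5,780

Rule: the highest bidder wins and pays the second-highest bid.
Bids in order: 7,175 (Hana) > 5,780 (Kira) > 5,330 (Quinn) > 4,780 (Zane) > 4,200 (Dara) > 340 (Priya)
Hana is highest; pays the second-highest bid, £5,780.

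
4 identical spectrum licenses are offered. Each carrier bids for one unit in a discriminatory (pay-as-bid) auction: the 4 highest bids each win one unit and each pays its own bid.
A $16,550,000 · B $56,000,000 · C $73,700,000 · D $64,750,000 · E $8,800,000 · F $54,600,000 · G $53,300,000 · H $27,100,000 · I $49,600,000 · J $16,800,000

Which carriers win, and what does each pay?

C $73,700,000, D $64,750,000, B $56,000,000, F $54,600,000

Sorting: 73,700,000 (C), 64,750,000 (D), 56,000,000 (B), 54,600,000 (F), 53,300,000 (G), 49,600,000 (I), …
Top 4: C, D, B, F.
Each winner pays its own bid: C $73,700,000, D $64,750,000, B $56,000,000, F $54,600,000.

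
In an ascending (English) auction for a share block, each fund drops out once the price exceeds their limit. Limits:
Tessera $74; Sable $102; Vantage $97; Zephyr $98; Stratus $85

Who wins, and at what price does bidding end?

Sable wins at $98

Limits in order: 102 (Sable) > 98 (Zephyr) > 97 (Vantage) > 85 (Stratus) > 74 (Tessera)
Once the price passes $98, only Sable is left; the hammer falls at Zephyr's limit of $98.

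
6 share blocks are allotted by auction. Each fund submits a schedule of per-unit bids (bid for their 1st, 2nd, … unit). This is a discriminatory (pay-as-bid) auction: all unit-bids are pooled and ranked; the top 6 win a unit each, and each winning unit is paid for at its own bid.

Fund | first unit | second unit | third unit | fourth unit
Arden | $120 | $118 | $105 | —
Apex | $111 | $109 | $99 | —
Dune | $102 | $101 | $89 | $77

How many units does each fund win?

Merging the schedules and taking the best 6: 120 (Arden-1), 118 (Arden-2), 111 (Apex-1), 109 (Apex-2), 105 (Arden-3), 102 (Dune-1)
Next rejected bid: $101 (not a price — pay-as-bid).
Allocation: Apex 2, Arden 3, Dune 1.

Apex 2, Arden 3, Dune 1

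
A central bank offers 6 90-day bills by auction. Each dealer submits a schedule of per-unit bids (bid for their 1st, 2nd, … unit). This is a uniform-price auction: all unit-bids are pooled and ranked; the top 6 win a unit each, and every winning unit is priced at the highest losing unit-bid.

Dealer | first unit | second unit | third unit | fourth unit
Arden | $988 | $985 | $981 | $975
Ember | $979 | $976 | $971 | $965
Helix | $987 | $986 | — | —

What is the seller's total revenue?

All unit-bids, highest first — top 6: 988 (Arden-1), 987 (Helix-1), 986 (Helix-2), 985 (Arden-2), 981 (Arden-3), 979 (Ember-1)
The (k+1)-th unit-bid is $976.
Allocation: Arden 3, Ember 1, Helix 2. Every unit priced at $976.
Revenue = 6 × 976 = $5,856.

Total revenue: $5,856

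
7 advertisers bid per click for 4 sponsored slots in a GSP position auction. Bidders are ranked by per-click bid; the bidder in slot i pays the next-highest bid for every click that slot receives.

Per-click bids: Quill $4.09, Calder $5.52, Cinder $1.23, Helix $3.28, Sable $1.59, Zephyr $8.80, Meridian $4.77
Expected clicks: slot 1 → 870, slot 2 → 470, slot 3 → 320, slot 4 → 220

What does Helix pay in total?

Per-click bids in order: $8.80 (Zephyr) > $5.52 (Calder) > $4.77 (Meridian) > $4.09 (Quill) > $3.28 (Helix) > …
Helix ranks below slot 4 → no slot, pays nothing.

Helix pays $0.00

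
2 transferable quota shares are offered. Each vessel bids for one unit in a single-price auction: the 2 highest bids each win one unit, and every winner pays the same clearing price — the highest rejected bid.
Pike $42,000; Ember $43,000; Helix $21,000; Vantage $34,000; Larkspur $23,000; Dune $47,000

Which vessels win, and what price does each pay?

Dune, Ember; each pays $42,000

Sorting: 47,000 (Dune), 43,000 (Ember), 42,000 (Pike), 34,000 (Vantage), …
Top 2: Dune, Ember.
Highest unsuccessful bid: $42,000 → clearing price.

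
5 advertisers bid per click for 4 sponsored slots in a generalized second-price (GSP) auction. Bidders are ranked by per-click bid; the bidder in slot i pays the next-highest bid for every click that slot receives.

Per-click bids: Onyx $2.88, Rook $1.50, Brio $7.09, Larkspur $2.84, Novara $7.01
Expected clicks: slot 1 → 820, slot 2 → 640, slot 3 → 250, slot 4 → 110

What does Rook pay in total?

Sorting advertisers: $7.09 (Brio) > $7.01 (Novara) > $2.88 (Onyx) > $2.84 (Larkspur) > $1.50 (Rook)
Rook ranks below slot 4 → no slot, pays nothing.

Rook pays $0.00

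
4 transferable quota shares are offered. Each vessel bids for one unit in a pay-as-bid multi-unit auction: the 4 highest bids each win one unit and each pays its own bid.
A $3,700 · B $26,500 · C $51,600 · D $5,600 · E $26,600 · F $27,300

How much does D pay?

Ordering the bids: 51,600 (C), 27,300 (F), 26,600 (E), 26,500 (B), 5,600 (D), 3,700 (A)
The 4 highest are C, F, E, B.
D does not win → $0.

D pays $0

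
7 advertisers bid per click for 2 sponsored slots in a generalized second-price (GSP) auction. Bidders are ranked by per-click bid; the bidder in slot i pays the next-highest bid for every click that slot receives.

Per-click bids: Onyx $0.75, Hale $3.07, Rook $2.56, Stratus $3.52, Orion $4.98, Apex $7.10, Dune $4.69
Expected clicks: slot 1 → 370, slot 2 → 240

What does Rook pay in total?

Ranked by bid: $7.10 (Apex) > $4.98 (Orion) > $4.69 (Dune) > …
Rook ranks below slot 2 → no slot, pays nothing.

Rook pays $0.00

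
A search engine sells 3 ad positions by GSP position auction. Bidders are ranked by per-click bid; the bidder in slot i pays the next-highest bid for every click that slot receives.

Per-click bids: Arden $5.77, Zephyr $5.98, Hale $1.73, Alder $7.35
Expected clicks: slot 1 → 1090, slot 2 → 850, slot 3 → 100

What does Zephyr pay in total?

Sorting advertisers: $7.35 (Alder) > $5.98 (Zephyr) > $5.77 (Arden) > $1.73 (Hale)
Zephyr holds slot 2 → pays next bid $5.77 × 850 clicks = $4904.50.

Zephyr pays $4904.50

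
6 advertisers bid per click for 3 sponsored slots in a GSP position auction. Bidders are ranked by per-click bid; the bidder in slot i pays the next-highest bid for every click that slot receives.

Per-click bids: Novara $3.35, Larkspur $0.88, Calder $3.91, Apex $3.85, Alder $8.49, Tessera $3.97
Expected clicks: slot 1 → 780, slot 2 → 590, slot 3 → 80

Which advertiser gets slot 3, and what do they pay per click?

Sorting advertisers: $8.49 (Alder) > $3.97 (Tessera) > $3.91 (Calder) > $3.85 (Apex) > …
Slot 3 goes to the third-ranked bidder, Calder, who pays the next bid down: $3.85/click.

Calder; $3.85 per click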